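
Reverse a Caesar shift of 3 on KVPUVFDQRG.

HSMRSCANOD

K(10): 10−3=7 → H
V(21): 21−3=18 → S
P(15): 15−3=12 → M
U(20): 20−3=17 → R
V(21): 21−3=18 → S
F(5): 5−3=2 → C
D(3): 3−3=0 → A
Q(16): 16−3=13 → N
R(17): 17−3=14 → O
G(6): 6−3=3 → D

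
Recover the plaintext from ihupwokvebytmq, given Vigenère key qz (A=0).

sieqgpuwociuwr

Repeat the key across the ciphertext: qzqzqzqzqzqzqz
i(8)−q(16): -8≡18 → s
h(7)−z(25): -18≡8 → i
u(20)−q(16): 4 → e
p(15)−z(25): -10≡16 → q
w(22)−q(16): 6 → g
o(14)−z(25): -11≡15 → p
k(10)−q(16): -6≡20 → u
v(21)−z(25): -4≡22 → w
e(4)−q(16): -12≡14 → o
b(1)−z(25): -24≡2 → c
y(24)−q(16): 8 → i
t(19)−z(25): -6≡20 → u
m(12)−q(16): -4≡22 → w
q(16)−z(25): -9≡17 → r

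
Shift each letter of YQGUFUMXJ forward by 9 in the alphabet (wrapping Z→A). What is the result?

Y(24): 24+9=33≡7 → H
Q(16): 16+9=25 → Z
G(6): 6+9=15 → P
U(20): 20+9=29≡3 → D
F(5): 5+9=14 → O
U(20): 20+9=29≡3 → D
M(12): 12+9=21 → V
X(23): 23+9=32≡6 → G
J(9): 9+9=18 → S

HZPDODVGS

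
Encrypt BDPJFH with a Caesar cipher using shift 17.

SUGAWY

B(1): 1+17=18 → S
D(3): 3+17=20 → U
P(15): 15+17=32≡6 → G
J(9): 9+17=26≡0 → A
F(5): 5+17=22 → W
H(7): 7+17=24 → Y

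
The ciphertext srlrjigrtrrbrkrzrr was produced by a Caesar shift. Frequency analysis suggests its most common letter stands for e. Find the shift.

13

The most frequent ciphertext letter is r (appears 9 times).
r is position 17; e is position 4.
Shift = 13.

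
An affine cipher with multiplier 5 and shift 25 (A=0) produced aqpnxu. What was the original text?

The inverse of 5 mod 26 is 21, since 5·21=105≡1. Apply D(y)=21·(y−25) mod 26:
a(0): 21·(0−25)=-525≡21 → v
q(16): 21·(16−25)=-189≡19 → t
p(15): 21·(15−25)=-210≡24 → y
n(13): 21·(13−25)=-252≡8 → i
x(23): 21·(23−25)=-42≡10 → k
u(20): 21·(20−25)=-105≡25 → z

vtyikz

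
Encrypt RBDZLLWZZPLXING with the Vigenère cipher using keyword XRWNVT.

Repeat the key across the message: XRWNVTXRWNVTXRW
R(17)+X(23): 40≡14 → O
B(1)+R(17): 18 → S
D(3)+W(22): 25 → Z
Z(25)+N(13): 38≡12 → M
L(11)+V(21): 32≡6 → G
L(11)+T(19): 30≡4 → E
W(22)+X(23): 45≡19 → T
Z(25)+R(17): 42≡16 → Q
Z(25)+W(22): 47≡21 → V
P(15)+N(13): 28≡2 → C
L(11)+V(21): 32≡6 → G
X(23)+T(19): 42≡16 → Q
I(8)+X(23): 31≡5 → F
N(13)+R(17): 30≡4 → E
G(6)+W(22): 28≡2 → C

OSZMGETQVCGQFEC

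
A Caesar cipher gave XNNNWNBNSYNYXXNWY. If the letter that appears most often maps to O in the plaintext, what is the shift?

25

The most frequent ciphertext letter is N (appears 7 times).
N is position 13; O is position 14.
Shift = -1≡25.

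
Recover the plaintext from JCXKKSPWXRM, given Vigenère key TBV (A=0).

QBCRJXWVCYL

Repeat the key across the ciphertext: TBVTBVTBVTB
J(9)−T(19): -10≡16 → Q
C(2)−B(1): 1 → B
X(23)−V(21): 2 → C
K(10)−T(19): -9≡17 → R
K(10)−B(1): 9 → J
S(18)−V(21): -3≡23 → X
P(15)−T(19): -4≡22 → W
W(22)−B(1): 21 → V
X(23)−V(21): 2 → C
R(17)−T(19): -2≡24 → Y
M(12)−B(1): 11 → L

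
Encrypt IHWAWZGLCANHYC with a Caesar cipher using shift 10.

I(8): 8+10=18 → S
H(7): 7+10=17 → R
W(22): 22+10=32≡6 → G
A(0): 0+10=10 → K
W(22): 22+10=32≡6 → G
Z(25): 25+10=35≡9 → J
G(6): 6+10=16 → Q
L(11): 11+10=21 → V
C(2): 2+10=12 → M
A(0): 0+10=10 → K
N(13): 13+10=23 → X
H(7): 7+10=17 → R
Y(24): 24+10=34≡8 → I
C(2): 2+10=12 → M

SRGKGJQVMKXRIM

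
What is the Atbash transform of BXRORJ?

B(1) → Y(24)
X(23) → C(2)
R(17) → I(8)
O(14) → L(11)
R(17) → I(8)
J(9) → Q(16)

YCILIQ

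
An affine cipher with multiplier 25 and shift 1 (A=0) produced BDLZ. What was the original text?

AYQC

The inverse of 25 mod 26 is 25, since 25·25=625≡1. Apply D(y)=25·(y−1) mod 26:
B(1): 25·(1−1)=0 → A
D(3): 25·(3−1)=50≡24 → Y
L(11): 25·(11−1)=250≡16 → Q
Z(25): 25·(25−1)=600≡2 → C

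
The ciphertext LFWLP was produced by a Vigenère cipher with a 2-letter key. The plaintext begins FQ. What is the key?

GP

Subtract each crib letter from the matching ciphertext letter (mod 26):
L(11)−F(5)=6 → G
F(5)−Q(16)=-11≡15 → P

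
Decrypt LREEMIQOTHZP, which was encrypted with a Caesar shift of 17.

L(11): 11−17=-6≡20 → U
R(17): 17−17=0 → A
E(4): 4−17=-13≡13 → N
E(4): 4−17=-13≡13 → N
M(12): 12−17=-5≡21 → V
I(8): 8−17=-9≡17 → R
Q(16): 16−17=-1≡25 → Z
O(14): 14−17=-3≡23 → X
T(19): 19−17=2 → C
H(7): 7−17=-10≡16 → Q
Z(25): 25−17=8 → I
P(15): 15−17=-2≡24 → Y

UANNVRZXCQIY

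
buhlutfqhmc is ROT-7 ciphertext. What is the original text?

b(1): 1−7=-6≡20 → u
u(20): 20−7=13 → n
h(7): 7−7=0 → a
l(11): 11−7=4 → e
u(20): 20−7=13 → n
t(19): 19−7=12 → m
f(5): 5−7=-2≡24 → y
q(16): 16−7=9 → j
h(7): 7−7=0 → a
m(12): 12−7=5 → f
c(2): 2−7=-5≡21 → v

unaenmyjafv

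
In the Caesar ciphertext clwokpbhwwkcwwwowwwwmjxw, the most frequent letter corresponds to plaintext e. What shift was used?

The most frequent ciphertext letter is w (appears 11 times).
w is position 22; e is position 4.
Shift = 18.

18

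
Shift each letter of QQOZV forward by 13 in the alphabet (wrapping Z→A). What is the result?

DDBMI

Q(16): 16+13=29≡3 → D
Q(16): 16+13=29≡3 → D
O(14): 14+13=27≡1 → B
Z(25): 25+13=38≡12 → M
V(21): 21+13=34≡8 → I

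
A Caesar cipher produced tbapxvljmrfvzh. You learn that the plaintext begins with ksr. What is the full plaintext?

From the crib: t(19)−k(10)=9, so the shift is 9.
Subtract 9 from each ciphertext letter:
t(19): 19−9=10 → k
b(1): 1−9=-8≡18 → s
a(0): 0−9=-9≡17 → r
p(15): 15−9=6 → g
x(23): 23−9=14 → o
v(21): 21−9=12 → m
l(11): 11−9=2 → c
j(9): 9−9=0 → a
m(12): 12−9=3 → d
r(17): 17−9=8 → i
f(5): 5−9=-4≡22 → w
v(21): 21−9=12 → m
z(25): 25−9=16 → q
h(7): 7−9=-2≡24 → y

ksrgomcadiwmqy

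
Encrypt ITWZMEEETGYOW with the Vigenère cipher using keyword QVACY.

YOWBKUZEVEOJW

Repeat the key across the message: QVACYQVACYQVA
I(8)+Q(16): 24 → Y
T(19)+V(21): 40≡14 → O
W(22)+A(0): 22 → W
Z(25)+C(2): 27≡1 → B
M(12)+Y(24): 36≡10 → K
E(4)+Q(16): 20 → U
E(4)+V(21): 25 → Z
E(4)+A(0): 4 → E
T(19)+C(2): 21 → V
G(6)+Y(24): 30≡4 → E
Y(24)+Q(16): 40≡14 → O
O(14)+V(21): 35≡9 → J
W(22)+A(0): 22 → W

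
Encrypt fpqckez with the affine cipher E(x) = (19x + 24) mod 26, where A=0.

pxqkgwf

f(5): 19·5+24=119≡15 → p
p(15): 19·15+24=309≡23 → x
q(16): 19·16+24=328≡16 → q
c(2): 19·2+24=62≡10 → k
k(10): 19·10+24=214≡6 → g
e(4): 19·4+24=100≡22 → w
z(25): 19·25+24=499≡5 → f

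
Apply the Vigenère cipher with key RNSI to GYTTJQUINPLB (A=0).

Repeat the key across the message: RNSIRNSIRNSI
G(6)+R(17): 23 → X
Y(24)+N(13): 37≡11 → L
T(19)+S(18): 37≡11 → L
T(19)+I(8): 27≡1 → B
J(9)+R(17): 26≡0 → A
Q(16)+N(13): 29≡3 → D
U(20)+S(18): 38≡12 → M
I(8)+I(8): 16 → Q
N(13)+R(17): 30≡4 → E
P(15)+N(13): 28≡2 → C
L(11)+S(18): 29≡3 → D
B(1)+I(8): 9 → J

XLLBADMQECDJ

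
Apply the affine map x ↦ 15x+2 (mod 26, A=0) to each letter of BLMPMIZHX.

RLATASNDJ

B(1): 15·1+2=17 → R
L(11): 15·11+2=167≡11 → L
M(12): 15·12+2=182≡0 → A
P(15): 15·15+2=227≡19 → T
M(12): 15·12+2=182≡0 → A
I(8): 15·8+2=122≡18 → S
Z(25): 15·25+2=377≡13 → N
H(7): 15·7+2=107≡3 → D
X(23): 15·23+2=347≡9 → J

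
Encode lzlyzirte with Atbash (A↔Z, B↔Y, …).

oaobarigv

l(11) → o(14)
z(25) → a(0)
l(11) → o(14)
y(24) → b(1)
z(25) → a(0)
i(8) → r(17)
r(17) → i(8)
t(19) → g(6)
e(4) → v(21)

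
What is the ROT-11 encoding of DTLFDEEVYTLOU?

D(3): 3+11=14 → O
T(19): 19+11=30≡4 → E
L(11): 11+11=22 → W
F(5): 5+11=16 → Q
D(3): 3+11=14 → O
E(4): 4+11=15 → P
E(4): 4+11=15 → P
V(21): 21+11=32≡6 → G
Y(24): 24+11=35≡9 → J
T(19): 19+11=30≡4 → E
L(11): 11+11=22 → W
O(14): 14+11=25 → Z
U(20): 20+11=31≡5 → F

OEWQOPPGJEWZF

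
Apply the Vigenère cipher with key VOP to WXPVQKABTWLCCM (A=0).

RLEQEZVPIRZRXA

Repeat the key across the message: VOPVOPVOPVOPVO
W(22)+V(21): 43≡17 → R
X(23)+O(14): 37≡11 → L
P(15)+P(15): 30≡4 → E
V(21)+V(21): 42≡16 → Q
Q(16)+O(14): 30≡4 → E
K(10)+P(15): 25 → Z
A(0)+V(21): 21 → V
B(1)+O(14): 15 → P
T(19)+P(15): 34≡8 → I
W(22)+V(21): 43≡17 → R
L(11)+O(14): 25 → Z
C(2)+P(15): 17 → R
C(2)+V(21): 23 → X
M(12)+O(14): 26≡0 → A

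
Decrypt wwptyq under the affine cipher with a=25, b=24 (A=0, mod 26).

ccjfai

The inverse of 25 mod 26 is 25, since 25·25=625≡1. Apply D(y)=25·(y−24) mod 26:
w(22): 25·(22−24)=-50≡2 → c
w(22): 25·(22−24)=-50≡2 → c
p(15): 25·(15−24)=-225≡9 → j
t(19): 25·(19−24)=-125≡5 → f
y(24): 25·(24−24)=0 → a
q(16): 25·(16−24)=-200≡8 → i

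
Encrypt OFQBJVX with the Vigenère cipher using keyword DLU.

RQKEUPA

Repeat the key across the message: DLUDLUD
O(14)+D(3): 17 → R
F(5)+L(11): 16 → Q
Q(16)+U(20): 36≡10 → K
B(1)+D(3): 4 → E
J(9)+L(11): 20 → U
V(21)+U(20): 41≡15 → P
X(23)+D(3): 26≡0 → A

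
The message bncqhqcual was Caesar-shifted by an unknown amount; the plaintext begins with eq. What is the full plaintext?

From the crib: b(1)−e(4)=-3≡23, so the shift is 23.
Subtract 23 from each ciphertext letter:
b(1): 1−23=-22≡4 → e
n(13): 13−23=-10≡16 → q
c(2): 2−23=-21≡5 → f
q(16): 16−23=-7≡19 → t
h(7): 7−23=-16≡10 → k
q(16): 16−23=-7≡19 → t
c(2): 2−23=-21≡5 → f
u(20): 20−23=-3≡23 → x
a(0): 0−23=-23≡3 → d
l(11): 11−23=-12≡14 → o

eqftktfxdo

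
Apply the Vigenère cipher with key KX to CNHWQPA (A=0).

Repeat the key across the message: KXKXKXK
C(2)+K(10): 12 → M
N(13)+X(23): 36≡10 → K
H(7)+K(10): 17 → R
W(22)+X(23): 45≡19 → T
Q(16)+K(10): 26≡0 → A
P(15)+X(23): 38≡12 → M
A(0)+K(10): 10 → K

MKRTAMK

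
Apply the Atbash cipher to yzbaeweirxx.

bayzvdvricc

y(24) → b(1)
z(25) → a(0)
b(1) → y(24)
a(0) → z(25)
e(4) → v(21)
w(22) → d(3)
e(4) → v(21)
i(8) → r(17)
r(17) → i(8)
x(23) → c(2)
x(23) → c(2)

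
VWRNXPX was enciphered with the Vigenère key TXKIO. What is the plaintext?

Repeat the key across the ciphertext: TXKIOTX
V(21)−T(19): 2 → C
W(22)−X(23): -1≡25 → Z
R(17)−K(10): 7 → H
N(13)−I(8): 5 → F
X(23)−O(14): 9 → J
P(15)−T(19): -4≡22 → W
X(23)−X(23): 0 → A

CZHFJWA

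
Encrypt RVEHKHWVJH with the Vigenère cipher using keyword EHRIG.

VCVPQLDMRN

Repeat the key across the message: EHRIGEHRIG
R(17)+E(4): 21 → V
V(21)+H(7): 28≡2 → C
E(4)+R(17): 21 → V
H(7)+I(8): 15 → P
K(10)+G(6): 16 → Q
H(7)+E(4): 11 → L
W(22)+H(7): 29≡3 → D
V(21)+R(17): 38≡12 → M
J(9)+I(8): 17 → R
H(7)+G(6): 13 → N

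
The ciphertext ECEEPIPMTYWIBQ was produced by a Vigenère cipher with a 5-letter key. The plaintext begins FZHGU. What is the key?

ZDXYV

Subtract each crib letter from the matching ciphertext letter (mod 26):
E(4)−F(5)=-1≡25 → Z
C(2)−Z(25)=-23≡3 → D
E(4)−H(7)=-3≡23 → X
E(4)−G(6)=-2≡24 → Y
P(15)−U(20)=-5≡21 → V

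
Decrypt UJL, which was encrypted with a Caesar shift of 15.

U(20): 20−15=5 → F
J(9): 9−15=-6≡20 → U
L(11): 11−15=-4≡22 → W

FUW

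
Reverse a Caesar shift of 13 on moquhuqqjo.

zbdhuhddwb

m(12): 12−13=-1≡25 → z
o(14): 14−13=1 → b
q(16): 16−13=3 → d
u(20): 20−13=7 → h
h(7): 7−13=-6≡20 → u
u(20): 20−13=7 → h
q(16): 16−13=3 → d
q(16): 16−13=3 → d
j(9): 9−13=-4≡22 → w
o(14): 14−13=1 → b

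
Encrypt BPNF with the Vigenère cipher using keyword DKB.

Repeat the key across the message: DKBD
B(1)+D(3): 4 → E
P(15)+K(10): 25 → Z
N(13)+B(1): 14 → O
F(5)+D(3): 8 → I

EZOI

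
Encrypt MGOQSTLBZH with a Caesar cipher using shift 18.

M(12): 12+18=30≡4 → E
G(6): 6+18=24 → Y
O(14): 14+18=32≡6 → G
Q(16): 16+18=34≡8 → I
S(18): 18+18=36≡10 → K
T(19): 19+18=37≡11 → L
L(11): 11+18=29≡3 → D
B(1): 1+18=19 → T
Z(25): 25+18=43≡17 → R
H(7): 7+18=25 → Z

EYGIKLDTRZ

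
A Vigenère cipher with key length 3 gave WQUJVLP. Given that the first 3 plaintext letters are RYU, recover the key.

FSA

Subtract each crib letter from the matching ciphertext letter (mod 26):
W(22)−R(17)=5 → F
Q(16)−Y(24)=-8≡18 → S
U(20)−U(20)=0 → A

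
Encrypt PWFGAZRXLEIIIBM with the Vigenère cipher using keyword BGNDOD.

Repeat the key across the message: BGNDODBGNDODBGN
P(15)+B(1): 16 → Q
W(22)+G(6): 28≡2 → C
F(5)+N(13): 18 → S
G(6)+D(3): 9 → J
A(0)+O(14): 14 → O
Z(25)+D(3): 28≡2 → C
R(17)+B(1): 18 → S
X(23)+G(6): 29≡3 → D
L(11)+N(13): 24 → Y
E(4)+D(3): 7 → H
I(8)+O(14): 22 → W
I(8)+D(3): 11 → L
I(8)+B(1): 9 → J
B(1)+G(6): 7 → H
M(12)+N(13): 25 → Z

QCSJOCSDYHWLJHZ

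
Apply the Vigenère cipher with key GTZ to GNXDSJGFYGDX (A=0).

Repeat the key across the message: GTZGTZGTZGTZ
G(6)+G(6): 12 → M
N(13)+T(19): 32≡6 → G
X(23)+Z(25): 48≡22 → W
D(3)+G(6): 9 → J
S(18)+T(19): 37≡11 → L
J(9)+Z(25): 34≡8 → I
G(6)+G(6): 12 → M
F(5)+T(19): 24 → Y
Y(24)+Z(25): 49≡23 → X
G(6)+G(6): 12 → M
D(3)+T(19): 22 → W
X(23)+Z(25): 48≡22 → W

MGWJLIMYXMWW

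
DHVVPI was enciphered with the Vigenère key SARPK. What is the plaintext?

LHEGFQ

Repeat the key across the ciphertext: SARPKS
D(3)−S(18): -15≡11 → L
H(7)−A(0): 7 → H
V(21)−R(17): 4 → E
V(21)−P(15): 6 → G
P(15)−K(10): 5 → F
I(8)−S(18): -10≡16 → Q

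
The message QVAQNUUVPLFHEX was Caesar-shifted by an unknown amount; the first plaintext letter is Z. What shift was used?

17

From the crib: Q(16)−Z(25)=-9≡17, so the shift is 17.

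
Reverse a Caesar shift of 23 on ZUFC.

Z(25): 25−23=2 → C
U(20): 20−23=-3≡23 → X
F(5): 5−23=-18≡8 → I
C(2): 2−23=-21≡5 → F

CXIF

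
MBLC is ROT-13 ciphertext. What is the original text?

ZOYP

M(12): 12−13=-1≡25 → Z
B(1): 1−13=-12≡14 → O
L(11): 11−13=-2≡24 → Y
C(2): 2−13=-11≡15 → P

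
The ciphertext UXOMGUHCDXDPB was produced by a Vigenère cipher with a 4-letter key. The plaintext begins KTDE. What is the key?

KELI

Subtract each crib letter from the matching ciphertext letter (mod 26):
U(20)−K(10)=10 → K
X(23)−T(19)=4 → E
O(14)−D(3)=11 → L
M(12)−E(4)=8 → I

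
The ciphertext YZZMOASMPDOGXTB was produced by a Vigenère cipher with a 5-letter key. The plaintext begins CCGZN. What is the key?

WXTNB

Subtract each crib letter from the matching ciphertext letter (mod 26):
Y(24)−C(2)=22 → W
Z(25)−C(2)=23 → X
Z(25)−G(6)=19 → T
M(12)−Z(25)=-13≡13 → N
O(14)−N(13)=1 → B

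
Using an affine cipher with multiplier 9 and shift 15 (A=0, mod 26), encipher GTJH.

G(6): 9·6+15=69≡17 → R
T(19): 9·19+15=186≡4 → E
J(9): 9·9+15=96≡18 → S
H(7): 9·7+15=78≡0 → A

RESA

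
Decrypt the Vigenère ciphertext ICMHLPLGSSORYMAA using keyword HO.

Repeat the key across the ciphertext: HOHOHOHOHOHOHOHO
I(8)−H(7): 1 → B
C(2)−O(14): -12≡14 → O
M(12)−H(7): 5 → F
H(7)−O(14): -7≡19 → T
L(11)−H(7): 4 → E
P(15)−O(14): 1 → B
L(11)−H(7): 4 → E
G(6)−O(14): -8≡18 → S
S(18)−H(7): 11 → L
S(18)−O(14): 4 → E
O(14)−H(7): 7 → H
R(17)−O(14): 3 → D
Y(24)−H(7): 17 → R
M(12)−O(14): -2≡24 → Y
A(0)−H(7): -7≡19 → T
A(0)−O(14): -14≡12 → M

BOFTEBESLEHDRYTM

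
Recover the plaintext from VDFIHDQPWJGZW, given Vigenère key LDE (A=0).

KABXEZFMSYDVL

Repeat the key across the ciphertext: LDELDELDELDEL
V(21)−L(11): 10 → K
D(3)−D(3): 0 → A
F(5)−E(4): 1 → B
I(8)−L(11): -3≡23 → X
H(7)−D(3): 4 → E
D(3)−E(4): -1≡25 → Z
Q(16)−L(11): 5 → F
P(15)−D(3): 12 → M
W(22)−E(4): 18 → S
J(9)−L(11): -2≡24 → Y
G(6)−D(3): 3 → D
Z(25)−E(4): 21 → V
W(22)−L(11): 11 → L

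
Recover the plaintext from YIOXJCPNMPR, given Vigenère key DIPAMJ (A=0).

Repeat the key across the ciphertext: DIPAMJDIPAM
Y(24)−D(3): 21 → V
I(8)−I(8): 0 → A
O(14)−P(15): -1≡25 → Z
X(23)−A(0): 23 → X
J(9)−M(12): -3≡23 → X
C(2)−J(9): -7≡19 → T
P(15)−D(3): 12 → M
N(13)−I(8): 5 → F
M(12)−P(15): -3≡23 → X
P(15)−A(0): 15 → P
R(17)−M(12): 5 → F

VAZXXTMFXPF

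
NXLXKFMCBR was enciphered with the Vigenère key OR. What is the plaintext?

Repeat the key across the ciphertext: OROROROROR
N(13)−O(14): -1≡25 → Z
X(23)−R(17): 6 → G
L(11)−O(14): -3≡23 → X
X(23)−R(17): 6 → G
K(10)−O(14): -4≡22 → W
F(5)−R(17): -12≡14 → O
M(12)−O(14): -2≡24 → Y
C(2)−R(17): -15≡11 → L
B(1)−O(14): -13≡13 → N
R(17)−R(17): 0 → A

ZGXGWOYLNA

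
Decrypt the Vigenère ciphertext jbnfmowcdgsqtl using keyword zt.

kiomnvxjentxus

Repeat the key across the ciphertext: ztztztztztztzt
j(9)−z(25): -16≡10 → k
b(1)−t(19): -18≡8 → i
n(13)−z(25): -12≡14 → o
f(5)−t(19): -14≡12 → m
m(12)−z(25): -13≡13 → n
o(14)−t(19): -5≡21 → v
w(22)−z(25): -3≡23 → x
c(2)−t(19): -17≡9 → j
d(3)−z(25): -22≡4 → e
g(6)−t(19): -13≡13 → n
s(18)−z(25): -7≡19 → t
q(16)−t(19): -3≡23 → x
t(19)−z(25): -6≡20 → u
l(11)−t(19): -8≡18 → s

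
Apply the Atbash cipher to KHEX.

K(10) → P(15)
H(7) → S(18)
E(4) → V(21)
X(23) → C(2)

PSVC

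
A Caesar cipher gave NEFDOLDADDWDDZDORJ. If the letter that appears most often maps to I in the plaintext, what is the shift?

The most frequent ciphertext letter is D (appears 7 times).
D is position 3; I is position 8.
Shift = -5≡21.

21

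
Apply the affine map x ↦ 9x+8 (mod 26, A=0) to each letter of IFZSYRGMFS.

CBZOQFKMBO

I(8): 9·8+8=80≡2 → C
F(5): 9·5+8=53≡1 → B
Z(25): 9·25+8=233≡25 → Z
S(18): 9·18+8=170≡14 → O
Y(24): 9·24+8=224≡16 → Q
R(17): 9·17+8=161≡5 → F
G(6): 9·6+8=62≡10 → K
M(12): 9·12+8=116≡12 → M
F(5): 9·5+8=53≡1 → B
S(18): 9·18+8=170≡14 → O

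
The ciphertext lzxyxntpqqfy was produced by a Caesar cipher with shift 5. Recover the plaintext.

gustsiokllat

l(11): 11−5=6 → g
z(25): 25−5=20 → u
x(23): 23−5=18 → s
y(24): 24−5=19 → t
x(23): 23−5=18 → s
n(13): 13−5=8 → i
t(19): 19−5=14 → o
p(15): 15−5=10 → k
q(16): 16−5=11 → l
q(16): 16−5=11 → l
f(5): 5−5=0 → a
y(24): 24−5=19 → t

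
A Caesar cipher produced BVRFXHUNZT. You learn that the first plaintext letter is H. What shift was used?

20

From the crib: B(1)−H(7)=-6≡20, so the shift is 20.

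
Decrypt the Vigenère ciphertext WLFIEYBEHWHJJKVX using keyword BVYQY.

Repeat the key across the ciphertext: BVYQYBVYQYBVYQYB
W(22)−B(1): 21 → V
L(11)−V(21): -10≡16 → Q
F(5)−Y(24): -19≡7 → H
I(8)−Q(16): -8≡18 → S
E(4)−Y(24): -20≡6 → G
Y(24)−B(1): 23 → X
B(1)−V(21): -20≡6 → G
E(4)−Y(24): -20≡6 → G
H(7)−Q(16): -9≡17 → R
W(22)−Y(24): -2≡24 → Y
H(7)−B(1): 6 → G
J(9)−V(21): -12≡14 → O
J(9)−Y(24): -15≡11 → L
K(10)−Q(16): -6≡20 → U
V(21)−Y(24): -3≡23 → X
X(23)−B(1): 22 → W

VQHSGXGGRYGOLUXW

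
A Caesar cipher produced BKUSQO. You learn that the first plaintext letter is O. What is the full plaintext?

From the crib: B(1)−O(14)=-13≡13, so the shift is 13.
Subtract 13 from each ciphertext letter:
B(1): 1−13=-12≡14 → O
K(10): 10−13=-3≡23 → X
U(20): 20−13=7 → H
S(18): 18−13=5 → F
Q(16): 16−13=3 → D
O(14): 14−13=1 → B

OXHFDB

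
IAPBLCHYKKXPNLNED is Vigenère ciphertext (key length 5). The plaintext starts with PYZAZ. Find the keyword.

TCQBM

Subtract each crib letter from the matching ciphertext letter (mod 26):
I(8)−P(15)=-7≡19 → T
A(0)−Y(24)=-24≡2 → C
P(15)−Z(25)=-10≡16 → Q
B(1)−A(0)=1 → B
L(11)−Z(25)=-14≡12 → M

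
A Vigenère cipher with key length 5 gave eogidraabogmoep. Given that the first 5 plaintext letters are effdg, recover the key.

ajbfx

Subtract each crib letter from the matching ciphertext letter (mod 26):
e(4)−e(4)=0 → a
o(14)−f(5)=9 → j
g(6)−f(5)=1 → b
i(8)−d(3)=5 → f
d(3)−g(6)=-3≡23 → x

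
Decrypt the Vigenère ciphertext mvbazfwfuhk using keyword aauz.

Repeat the key across the ciphertext: aauzaauzaau
m(12)−a(0): 12 → m
v(21)−a(0): 21 → v
b(1)−u(20): -19≡7 → h
a(0)−z(25): -25≡1 → b
z(25)−a(0): 25 → z
f(5)−a(0): 5 → f
w(22)−u(20): 2 → c
f(5)−z(25): -20≡6 → g
u(20)−a(0): 20 → u
h(7)−a(0): 7 → h
k(10)−u(20): -10≡16 → q

mvhbzfcguhq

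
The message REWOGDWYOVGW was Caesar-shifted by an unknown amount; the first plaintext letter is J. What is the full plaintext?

From the crib: R(17)−J(9)=8, so the shift is 8.
Subtract 8 from each ciphertext letter:
R(17): 17−8=9 → J
E(4): 4−8=-4≡22 → W
W(22): 22−8=14 → O
O(14): 14−8=6 → G
G(6): 6−8=-2≡24 → Y
D(3): 3−8=-5≡21 → V
W(22): 22−8=14 → O
Y(24): 24−8=16 → Q
O(14): 14−8=6 → G
V(21): 21−8=13 → N
G(6): 6−8=-2≡24 → Y
W(22): 22−8=14 → O

JWOGYVOQGNYO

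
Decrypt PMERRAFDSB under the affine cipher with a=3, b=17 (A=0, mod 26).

The inverse of 3 mod 26 is 9, since 3·9=27≡1. Apply D(y)=9·(y−17) mod 26:
P(15): 9·(15−17)=-18≡8 → I
M(12): 9·(12−17)=-45≡7 → H
E(4): 9·(4−17)=-117≡13 → N
R(17): 9·(17−17)=0 → A
R(17): 9·(17−17)=0 → A
A(0): 9·(0−17)=-153≡3 → D
F(5): 9·(5−17)=-108≡22 → W
D(3): 9·(3−17)=-126≡4 → E
S(18): 9·(18−17)=9 → J
B(1): 9·(1−17)=-144≡12 → M

IHNAADWEJM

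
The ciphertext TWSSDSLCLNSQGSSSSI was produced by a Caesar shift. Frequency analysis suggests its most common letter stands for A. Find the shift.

18

The most frequent ciphertext letter is S (appears 8 times).
S is position 18; A is position 0.
Shift = 18.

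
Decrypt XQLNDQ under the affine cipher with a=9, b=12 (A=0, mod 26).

The inverse of 9 mod 26 is 3, since 9·3=27≡1. Apply D(y)=3·(y−12) mod 26:
X(23): 3·(23−12)=33≡7 → H
Q(16): 3·(16−12)=12 → M
L(11): 3·(11−12)=-3≡23 → X
N(13): 3·(13−12)=3 → D
D(3): 3·(3−12)=-27≡25 → Z
Q(16): 3·(16−12)=12 → M

HMXDZM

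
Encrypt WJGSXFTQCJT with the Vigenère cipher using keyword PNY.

Repeat the key across the message: PNYPNYPNYPN
W(22)+P(15): 37≡11 → L
J(9)+N(13): 22 → W
G(6)+Y(24): 30≡4 → E
S(18)+P(15): 33≡7 → H
X(23)+N(13): 36≡10 → K
F(5)+Y(24): 29≡3 → D
T(19)+P(15): 34≡8 → I
Q(16)+N(13): 29≡3 → D
C(2)+Y(24): 26≡0 → A
J(9)+P(15): 24 → Y
T(19)+N(13): 32≡6 → G

LWEHKDIDAYG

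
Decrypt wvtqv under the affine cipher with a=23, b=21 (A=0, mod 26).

rasta

The inverse of 23 mod 26 is 17, since 23·17=391≡1. Apply D(y)=17·(y−21) mod 26:
w(22): 17·(22−21)=17 → r
v(21): 17·(21−21)=0 → a
t(19): 17·(19−21)=-34≡18 → s
q(16): 17·(16−21)=-85≡19 → t
v(21): 17·(21−21)=0 → a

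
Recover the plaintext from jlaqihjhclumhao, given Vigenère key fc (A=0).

Repeat the key across the ciphertext: fcfcfcfcfcfcfcf
j(9)−f(5): 4 → e
l(11)−c(2): 9 → j
a(0)−f(5): -5≡21 → v
q(16)−c(2): 14 → o
i(8)−f(5): 3 → d
h(7)−c(2): 5 → f
j(9)−f(5): 4 → e
h(7)−c(2): 5 → f
c(2)−f(5): -3≡23 → x
l(11)−c(2): 9 → j
u(20)−f(5): 15 → p
m(12)−c(2): 10 → k
h(7)−f(5): 2 → c
a(0)−c(2): -2≡24 → y
o(14)−f(5): 9 → j

ejvodfefxjpkcyj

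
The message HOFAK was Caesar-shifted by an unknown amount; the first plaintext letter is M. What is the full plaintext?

MTKFP

From the crib: H(7)−M(12)=-5≡21, so the shift is 21.
Subtract 21 from each ciphertext letter:
H(7): 7−21=-14≡12 → M
O(14): 14−21=-7≡19 → T
F(5): 5−21=-16≡10 → K
A(0): 0−21=-21≡5 → F
K(10): 10−21=-11≡15 → P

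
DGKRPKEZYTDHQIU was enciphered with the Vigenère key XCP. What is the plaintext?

GEVUNVHXJWBSTGF

Repeat the key across the ciphertext: XCPXCPXCPXCPXCP
D(3)−X(23): -20≡6 → G
G(6)−C(2): 4 → E
K(10)−P(15): -5≡21 → V
R(17)−X(23): -6≡20 → U
P(15)−C(2): 13 → N
K(10)−P(15): -5≡21 → V
E(4)−X(23): -19≡7 → H
Z(25)−C(2): 23 → X
Y(24)−P(15): 9 → J
T(19)−X(23): -4≡22 → W
D(3)−C(2): 1 → B
H(7)−P(15): -8≡18 → S
Q(16)−X(23): -7≡19 → T
I(8)−C(2): 6 → G
U(20)−P(15): 5 → F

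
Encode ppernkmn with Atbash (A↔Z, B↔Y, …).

p(15) → k(10)
p(15) → k(10)
e(4) → v(21)
r(17) → i(8)
n(13) → m(12)
k(10) → p(15)
m(12) → n(13)
n(13) → m(12)

kkvimpnm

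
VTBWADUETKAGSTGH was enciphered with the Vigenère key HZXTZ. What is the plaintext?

Repeat the key across the ciphertext: HZXTZHZXTZHZXTZH
V(21)−H(7): 14 → O
T(19)−Z(25): -6≡20 → U
B(1)−X(23): -22≡4 → E
W(22)−T(19): 3 → D
A(0)−Z(25): -25≡1 → B
D(3)−H(7): -4≡22 → W
U(20)−Z(25): -5≡21 → V
E(4)−X(23): -19≡7 → H
T(19)−T(19): 0 → A
K(10)−Z(25): -15≡11 → L
A(0)−H(7): -7≡19 → T
G(6)−Z(25): -19≡7 → H
S(18)−X(23): -5≡21 → V
T(19)−T(19): 0 → A
G(6)−Z(25): -19≡7 → H
H(7)−H(7): 0 → A

OUEDBWVHALTHVAHA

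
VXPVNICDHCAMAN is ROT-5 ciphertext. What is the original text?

V(21): 21−5=16 → Q
X(23): 23−5=18 → S
P(15): 15−5=10 → K
V(21): 21−5=16 → Q
N(13): 13−5=8 → I
I(8): 8−5=3 → D
C(2): 2−5=-3≡23 → X
D(3): 3−5=-2≡24 → Y
H(7): 7−5=2 → C
C(2): 2−5=-3≡23 → X
A(0): 0−5=-5≡21 → V
M(12): 12−5=7 → H
A(0): 0−5=-5≡21 → V
N(13): 13−5=8 → I

QSKQIDXYCXVHVI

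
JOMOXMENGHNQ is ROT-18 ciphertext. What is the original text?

J(9): 9−18=-9≡17 → R
O(14): 14−18=-4≡22 → W
M(12): 12−18=-6≡20 → U
O(14): 14−18=-4≡22 → W
X(23): 23−18=5 → F
M(12): 12−18=-6≡20 → U
E(4): 4−18=-14≡12 → M
N(13): 13−18=-5≡21 → V
G(6): 6−18=-12≡14 → O
H(7): 7−18=-11≡15 → P
N(13): 13−18=-5≡21 → V
Q(16): 16−18=-2≡24 → Y

RWUWFUMVOPVY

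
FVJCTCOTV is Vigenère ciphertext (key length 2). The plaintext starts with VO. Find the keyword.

KH

Subtract each crib letter from the matching ciphertext letter (mod 26):
F(5)−V(21)=-16≡10 → K
V(21)−O(14)=7 → H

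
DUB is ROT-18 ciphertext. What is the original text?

D(3): 3−18=-15≡11 → L
U(20): 20−18=2 → C
B(1): 1−18=-17≡9 → J

LCJ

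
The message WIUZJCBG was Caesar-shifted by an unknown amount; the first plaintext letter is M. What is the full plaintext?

From the crib: W(22)−M(12)=10, so the shift is 10.
Subtract 10 from each ciphertext letter:
W(22): 22−10=12 → M
I(8): 8−10=-2≡24 → Y
U(20): 20−10=10 → K
Z(25): 25−10=15 → P
J(9): 9−10=-1≡25 → Z
C(2): 2−10=-8≡18 → S
B(1): 1−10=-9≡17 → R
G(6): 6−10=-4≡22 → W

MYKPZSRW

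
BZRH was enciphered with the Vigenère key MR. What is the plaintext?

PIFQ

Repeat the key across the ciphertext: MRMR
B(1)−M(12): -11≡15 → P
Z(25)−R(17): 8 → I
R(17)−M(12): 5 → F
H(7)−R(17): -10≡16 → Q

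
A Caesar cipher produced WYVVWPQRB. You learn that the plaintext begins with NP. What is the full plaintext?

From the crib: W(22)−N(13)=9, so the shift is 9.
Subtract 9 from each ciphertext letter:
W(22): 22−9=13 → N
Y(24): 24−9=15 → P
V(21): 21−9=12 → M
V(21): 21−9=12 → M
W(22): 22−9=13 → N
P(15): 15−9=6 → G
Q(16): 16−9=7 → H
R(17): 17−9=8 → I
B(1): 1−9=-8≡18 → S

NPMMNGHIS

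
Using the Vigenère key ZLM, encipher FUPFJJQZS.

EFBEUVPKE

Repeat the key across the message: ZLMZLMZLM
F(5)+Z(25): 30≡4 → E
U(20)+L(11): 31≡5 → F
P(15)+M(12): 27≡1 → B
F(5)+Z(25): 30≡4 → E
J(9)+L(11): 20 → U
J(9)+M(12): 21 → V
Q(16)+Z(25): 41≡15 → P
Z(25)+L(11): 36≡10 → K
S(18)+M(12): 30≡4 → E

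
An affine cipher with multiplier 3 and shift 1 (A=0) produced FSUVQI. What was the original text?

The inverse of 3 mod 26 is 9, since 3·9=27≡1. Apply D(y)=9·(y−1) mod 26:
F(5): 9·(5−1)=36≡10 → K
S(18): 9·(18−1)=153≡23 → X
U(20): 9·(20−1)=171≡15 → P
V(21): 9·(21−1)=180≡24 → Y
Q(16): 9·(16−1)=135≡5 → F
I(8): 9·(8−1)=63≡11 → L

KXPYFL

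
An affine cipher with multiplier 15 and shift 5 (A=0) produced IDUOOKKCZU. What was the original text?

The inverse of 15 mod 26 is 7, since 15·7=105≡1. Apply D(y)=7·(y−5) mod 26:
I(8): 7·(8−5)=21 → V
D(3): 7·(3−5)=-14≡12 → M
U(20): 7·(20−5)=105≡1 → B
O(14): 7·(14−5)=63≡11 → L
O(14): 7·(14−5)=63≡11 → L
K(10): 7·(10−5)=35≡9 → J
K(10): 7·(10−5)=35≡9 → J
C(2): 7·(2−5)=-21≡5 → F
Z(25): 7·(25−5)=140≡10 → K
U(20): 7·(20−5)=105≡1 → B

VMBLLJJFKB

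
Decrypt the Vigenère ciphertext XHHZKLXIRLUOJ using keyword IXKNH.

PKXMDDAYEEMRZ

Repeat the key across the ciphertext: IXKNHIXKNHIXK
X(23)−I(8): 15 → P
H(7)−X(23): -16≡10 → K
H(7)−K(10): -3≡23 → X
Z(25)−N(13): 12 → M
K(10)−H(7): 3 → D
L(11)−I(8): 3 → D
X(23)−X(23): 0 → A
I(8)−K(10): -2≡24 → Y
R(17)−N(13): 4 → E
L(11)−H(7): 4 → E
U(20)−I(8): 12 → M
O(14)−X(23): -9≡17 → R
J(9)−K(10): -1≡25 → Z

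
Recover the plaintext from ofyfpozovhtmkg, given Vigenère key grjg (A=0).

Repeat the key across the ciphertext: grjggrjggrjggr
o(14)−g(6): 8 → i
f(5)−r(17): -12≡14 → o
y(24)−j(9): 15 → p
f(5)−g(6): -1≡25 → z
p(15)−g(6): 9 → j
o(14)−r(17): -3≡23 → x
z(25)−j(9): 16 → q
o(14)−g(6): 8 → i
v(21)−g(6): 15 → p
h(7)−r(17): -10≡16 → q
t(19)−j(9): 10 → k
m(12)−g(6): 6 → g
k(10)−g(6): 4 → e
g(6)−r(17): -11≡15 → p

iopzjxqipqkgep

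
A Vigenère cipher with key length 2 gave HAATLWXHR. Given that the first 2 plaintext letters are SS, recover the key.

Subtract each crib letter from the matching ciphertext letter (mod 26):
H(7)−S(18)=-11≡15 → P
A(0)−S(18)=-18≡8 → I

PI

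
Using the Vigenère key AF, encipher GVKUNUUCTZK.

Repeat the key across the message: AFAFAFAFAFA
G(6)+A(0): 6 → G
V(21)+F(5): 26≡0 → A
K(10)+A(0): 10 → K
U(20)+F(5): 25 → Z
N(13)+A(0): 13 → N
U(20)+F(5): 25 → Z
U(20)+A(0): 20 → U
C(2)+F(5): 7 → H
T(19)+A(0): 19 → T
Z(25)+F(5): 30≡4 → E
K(10)+A(0): 10 → K

GAKZNZUHTEK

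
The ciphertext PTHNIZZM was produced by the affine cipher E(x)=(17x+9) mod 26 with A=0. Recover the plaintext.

IWGODEER

The inverse of 17 mod 26 is 23, since 17·23=391≡1. Apply D(y)=23·(y−9) mod 26:
P(15): 23·(15−9)=138≡8 → I
T(19): 23·(19−9)=230≡22 → W
H(7): 23·(7−9)=-46≡6 → G
N(13): 23·(13−9)=92≡14 → O
I(8): 23·(8−9)=-23≡3 → D
Z(25): 23·(25−9)=368≡4 → E
Z(25): 23·(25−9)=368≡4 → E
M(12): 23·(12−9)=69≡17 → R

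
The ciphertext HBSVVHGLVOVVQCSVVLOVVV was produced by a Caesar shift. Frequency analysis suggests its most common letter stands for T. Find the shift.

The most frequent ciphertext letter is V (appears 10 times).
V is position 21; T is position 19.
Shift = 2.

2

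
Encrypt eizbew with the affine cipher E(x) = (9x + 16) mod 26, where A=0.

e(4): 9·4+16=52≡0 → a
i(8): 9·8+16=88≡10 → k
z(25): 9·25+16=241≡7 → h
b(1): 9·1+16=25 → z
e(4): 9·4+16=52≡0 → a
w(22): 9·22+16=214≡6 → g

akhzag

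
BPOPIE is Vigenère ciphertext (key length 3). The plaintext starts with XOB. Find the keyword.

EBN

Subtract each crib letter from the matching ciphertext letter (mod 26):
B(1)−X(23)=-22≡4 → E
P(15)−O(14)=1 → B
O(14)−B(1)=13 → N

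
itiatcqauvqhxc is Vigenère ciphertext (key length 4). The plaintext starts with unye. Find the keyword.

ogkw

Subtract each crib letter from the matching ciphertext letter (mod 26):
i(8)−u(20)=-12≡14 → o
t(19)−n(13)=6 → g
i(8)−y(24)=-16≡10 → k
a(0)−e(4)=-4≡22 → w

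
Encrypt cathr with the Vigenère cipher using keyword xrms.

Repeat the key across the message: xrmsx
c(2)+x(23): 25 → z
a(0)+r(17): 17 → r
t(19)+m(12): 31≡5 → f
h(7)+s(18): 25 → z
r(17)+x(23): 40≡14 → o

zrfzo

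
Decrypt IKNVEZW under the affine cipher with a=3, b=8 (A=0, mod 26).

ASTNQXW

The inverse of 3 mod 26 is 9, since 3·9=27≡1. Apply D(y)=9·(y−8) mod 26:
I(8): 9·(8−8)=0 → A
K(10): 9·(10−8)=18 → S
N(13): 9·(13−8)=45≡19 → T
V(21): 9·(21−8)=117≡13 → N
E(4): 9·(4−8)=-36≡16 → Q
Z(25): 9·(25−8)=153≡23 → X
W(22): 9·(22−8)=126≡22 → W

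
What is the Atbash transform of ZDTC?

AWGX

Z(25) → A(0)
D(3) → W(22)
T(19) → G(6)
C(2) → X(23)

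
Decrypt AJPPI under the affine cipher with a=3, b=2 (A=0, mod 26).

The inverse of 3 mod 26 is 9, since 3·9=27≡1. Apply D(y)=9·(y−2) mod 26:
A(0): 9·(0−2)=-18≡8 → I
J(9): 9·(9−2)=63≡11 → L
P(15): 9·(15−2)=117≡13 → N
P(15): 9·(15−2)=117≡13 → N
I(8): 9·(8−2)=54≡2 → C

ILNNC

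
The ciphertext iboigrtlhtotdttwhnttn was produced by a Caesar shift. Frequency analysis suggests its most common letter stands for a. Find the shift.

19

The most frequent ciphertext letter is t (appears 7 times).
t is position 19; a is position 0.
Shift = 19.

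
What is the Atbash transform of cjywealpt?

xqbdvzokg

c(2) → x(23)
j(9) → q(16)
y(24) → b(1)
w(22) → d(3)
e(4) → v(21)
a(0) → z(25)
l(11) → o(14)
p(15) → k(10)
t(19) → g(6)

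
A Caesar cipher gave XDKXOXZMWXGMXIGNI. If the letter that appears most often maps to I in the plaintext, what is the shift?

15

The most frequent ciphertext letter is X (appears 5 times).
X is position 23; I is position 8.
Shift = 15.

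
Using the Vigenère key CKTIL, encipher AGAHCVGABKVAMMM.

CQTPNXQTJVXKFUX

Repeat the key across the message: CKTILCKTILCKTIL
A(0)+C(2): 2 → C
G(6)+K(10): 16 → Q
A(0)+T(19): 19 → T
H(7)+I(8): 15 → P
C(2)+L(11): 13 → N
V(21)+C(2): 23 → X
G(6)+K(10): 16 → Q
A(0)+T(19): 19 → T
B(1)+I(8): 9 → J
K(10)+L(11): 21 → V
V(21)+C(2): 23 → X
A(0)+K(10): 10 → K
M(12)+T(19): 31≡5 → F
M(12)+I(8): 20 → U
M(12)+L(11): 23 → X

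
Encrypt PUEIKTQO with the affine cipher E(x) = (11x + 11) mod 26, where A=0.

UXDVRMFJ

P(15): 11·15+11=176≡20 → U
U(20): 11·20+11=231≡23 → X
E(4): 11·4+11=55≡3 → D
I(8): 11·8+11=99≡21 → V
K(10): 11·10+11=121≡17 → R
T(19): 11·19+11=220≡12 → M
Q(16): 11·16+11=187≡5 → F
O(14): 11·14+11=165≡9 → J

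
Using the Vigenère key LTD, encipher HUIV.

Repeat the key across the message: LTDL
H(7)+L(11): 18 → S
U(20)+T(19): 39≡13 → N
I(8)+D(3): 11 → L
V(21)+L(11): 32≡6 → G

SNLG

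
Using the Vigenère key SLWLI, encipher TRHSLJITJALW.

LCDDTBTPUIDH

Repeat the key across the message: SLWLISLWLISL
T(19)+S(18): 37≡11 → L
R(17)+L(11): 28≡2 → C
H(7)+W(22): 29≡3 → D
S(18)+L(11): 29≡3 → D
L(11)+I(8): 19 → T
J(9)+S(18): 27≡1 → B
I(8)+L(11): 19 → T
T(19)+W(22): 41≡15 → P
J(9)+L(11): 20 → U
A(0)+I(8): 8 → I
L(11)+S(18): 29≡3 → D
W(22)+L(11): 33≡7 → H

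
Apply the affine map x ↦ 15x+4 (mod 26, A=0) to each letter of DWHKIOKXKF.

XWFYUGYLYB

D(3): 15·3+4=49≡23 → X
W(22): 15·22+4=334≡22 → W
H(7): 15·7+4=109≡5 → F
K(10): 15·10+4=154≡24 → Y
I(8): 15·8+4=124≡20 → U
O(14): 15·14+4=214≡6 → G
K(10): 15·10+4=154≡24 → Y
X(23): 15·23+4=349≡11 → L
K(10): 15·10+4=154≡24 → Y
F(5): 15·5+4=79≡1 → B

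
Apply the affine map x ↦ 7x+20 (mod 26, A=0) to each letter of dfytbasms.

d(3): 7·3+20=41≡15 → p
f(5): 7·5+20=55≡3 → d
y(24): 7·24+20=188≡6 → g
t(19): 7·19+20=153≡23 → x
b(1): 7·1+20=27≡1 → b
a(0): 7·0+20=20 → u
s(18): 7·18+20=146≡16 → q
m(12): 7·12+20=104≡0 → a
s(18): 7·18+20=146≡16 → q

pdgxbuqaq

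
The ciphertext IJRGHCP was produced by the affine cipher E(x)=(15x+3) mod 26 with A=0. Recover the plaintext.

The inverse of 15 mod 26 is 7, since 15·7=105≡1. Apply D(y)=7·(y−3) mod 26:
I(8): 7·(8−3)=35≡9 → J
J(9): 7·(9−3)=42≡16 → Q
R(17): 7·(17−3)=98≡20 → U
G(6): 7·(6−3)=21 → V
H(7): 7·(7−3)=28≡2 → C
C(2): 7·(2−3)=-7≡19 → T
P(15): 7·(15−3)=84≡6 → G

JQUVCTG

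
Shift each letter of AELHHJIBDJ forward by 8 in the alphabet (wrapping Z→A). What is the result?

IMTPPRQJLR

A(0): 0+8=8 → I
E(4): 4+8=12 → M
L(11): 11+8=19 → T
H(7): 7+8=15 → P
H(7): 7+8=15 → P
J(9): 9+8=17 → R
I(8): 8+8=16 → Q
B(1): 1+8=9 → J
D(3): 3+8=11 → L
J(9): 9+8=17 → R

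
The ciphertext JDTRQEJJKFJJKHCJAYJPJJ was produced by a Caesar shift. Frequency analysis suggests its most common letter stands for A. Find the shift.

The most frequent ciphertext letter is J (appears 9 times).
J is position 9; A is position 0.
Shift = 9.

9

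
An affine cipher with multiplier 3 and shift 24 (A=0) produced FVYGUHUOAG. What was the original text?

The inverse of 3 mod 26 is 9, since 3·9=27≡1. Apply D(y)=9·(y−24) mod 26:
F(5): 9·(5−24)=-171≡11 → L
V(21): 9·(21−24)=-27≡25 → Z
Y(24): 9·(24−24)=0 → A
G(6): 9·(6−24)=-162≡20 → U
U(20): 9·(20−24)=-36≡16 → Q
H(7): 9·(7−24)=-153≡3 → D
U(20): 9·(20−24)=-36≡16 → Q
O(14): 9·(14−24)=-90≡14 → O
A(0): 9·(0−24)=-216≡18 → S
G(6): 9·(6−24)=-162≡20 → U

LZAUQDQOSU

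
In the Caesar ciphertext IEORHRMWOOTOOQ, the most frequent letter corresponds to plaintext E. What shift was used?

10

The most frequent ciphertext letter is O (appears 5 times).
O is position 14; E is position 4.
Shift = 10.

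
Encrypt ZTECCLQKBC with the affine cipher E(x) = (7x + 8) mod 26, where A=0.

BLKWWHQAPW

Z(25): 7·25+8=183≡1 → B
T(19): 7·19+8=141≡11 → L
E(4): 7·4+8=36≡10 → K
C(2): 7·2+8=22 → W
C(2): 7·2+8=22 → W
L(11): 7·11+8=85≡7 → H
Q(16): 7·16+8=120≡16 → Q
K(10): 7·10+8=78≡0 → A
B(1): 7·1+8=15 → P
C(2): 7·2+8=22 → W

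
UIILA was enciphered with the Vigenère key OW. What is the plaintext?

Repeat the key across the ciphertext: OWOWO
U(20)−O(14): 6 → G
I(8)−W(22): -14≡12 → M
I(8)−O(14): -6≡20 → U
L(11)−W(22): -11≡15 → P
A(0)−O(14): -14≡12 → M

GMUPM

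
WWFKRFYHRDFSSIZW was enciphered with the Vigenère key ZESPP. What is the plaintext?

XSNVCGUPCOGOATKX

Repeat the key across the ciphertext: ZESPPZESPPZESPPZ
W(22)−Z(25): -3≡23 → X
W(22)−E(4): 18 → S
F(5)−S(18): -13≡13 → N
K(10)−P(15): -5≡21 → V
R(17)−P(15): 2 → C
F(5)−Z(25): -20≡6 → G
Y(24)−E(4): 20 → U
H(7)−S(18): -11≡15 → P
R(17)−P(15): 2 → C
D(3)−P(15): -12≡14 → O
F(5)−Z(25): -20≡6 → G
S(18)−E(4): 14 → O
S(18)−S(18): 0 → A
I(8)−P(15): -7≡19 → T
Z(25)−P(15): 10 → K
W(22)−Z(25): -3≡23 → X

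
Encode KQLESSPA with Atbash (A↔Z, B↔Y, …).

PJOVHHKZ

K(10) → P(15)
Q(16) → J(9)
L(11) → O(14)
E(4) → V(21)
S(18) → H(7)
S(18) → H(7)
P(15) → K(10)
A(0) → Z(25)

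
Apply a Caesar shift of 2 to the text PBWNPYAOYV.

RDYPRACQAX

P(15): 15+2=17 → R
B(1): 1+2=3 → D
W(22): 22+2=24 → Y
N(13): 13+2=15 → P
P(15): 15+2=17 → R
Y(24): 24+2=26≡0 → A
A(0): 0+2=2 → C
O(14): 14+2=16 → Q
Y(24): 24+2=26≡0 → A
V(21): 21+2=23 → X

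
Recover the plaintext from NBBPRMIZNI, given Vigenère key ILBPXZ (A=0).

FQAAUNAOMT

Repeat the key across the ciphertext: ILBPXZILBP
N(13)−I(8): 5 → F
B(1)−L(11): -10≡16 → Q
B(1)−B(1): 0 → A
P(15)−P(15): 0 → A
R(17)−X(23): -6≡20 → U
M(12)−Z(25): -13≡13 → N
I(8)−I(8): 0 → A
Z(25)−L(11): 14 → O
N(13)−B(1): 12 → M
I(8)−P(15): -7≡19 → T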